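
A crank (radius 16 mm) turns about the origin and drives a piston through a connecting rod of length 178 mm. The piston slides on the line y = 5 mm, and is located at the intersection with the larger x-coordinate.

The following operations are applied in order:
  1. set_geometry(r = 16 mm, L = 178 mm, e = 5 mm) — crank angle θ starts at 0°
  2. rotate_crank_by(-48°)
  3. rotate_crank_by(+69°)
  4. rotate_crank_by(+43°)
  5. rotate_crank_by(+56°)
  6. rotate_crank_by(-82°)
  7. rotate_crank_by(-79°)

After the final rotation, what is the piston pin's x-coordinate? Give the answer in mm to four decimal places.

set_geometry: r = 16 mm, L = 178 mm, e = 5 mm; θ ← 0°
rotate_crank_by(-48°): θ ← 0° -48° = -48°
rotate_crank_by(+69°): θ ← -48° +69° = 21°
rotate_crank_by(+43°): θ ← 21° +43° = 64°
rotate_crank_by(+56°): θ ← 64° +56° = 120°
rotate_crank_by(-82°): θ ← 120° -82° = 38°
rotate_crank_by(-79°): θ ← 38° -79° = -41°
crank pin P = (r cos θ, r sin θ) = (12.075353, -10.496944)
h = r sin θ − e = -10.496944 − 5 = -15.496944
x = r cos θ + √(L² − h²) = 12.075353 + √(31684.0 − 240.1553) = 12.075353 + 177.324123 = 189.399477

189.3995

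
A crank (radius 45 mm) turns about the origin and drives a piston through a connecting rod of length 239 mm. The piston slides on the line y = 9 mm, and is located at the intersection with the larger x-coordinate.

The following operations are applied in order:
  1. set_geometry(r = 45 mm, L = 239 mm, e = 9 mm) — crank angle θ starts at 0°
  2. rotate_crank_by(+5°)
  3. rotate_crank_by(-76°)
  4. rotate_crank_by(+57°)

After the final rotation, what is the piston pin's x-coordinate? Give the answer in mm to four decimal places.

set_geometry: r = 45 mm, L = 239 mm, e = 9 mm; θ ← 0°
rotate_crank_by(+5°): θ ← 0° +5° = 5°
rotate_crank_by(-76°): θ ← 5° -76° = -71°
rotate_crank_by(+57°): θ ← -71° +57° = -14°
crank pin P = (r cos θ, r sin θ) = (43.663308, -10.886485)
h = r sin θ − e = -10.886485 − 9 = -19.886485
x = r cos θ + √(L² − h²) = 43.663308 + √(57121.0 − 395.4723) = 43.663308 + 238.171215 = 281.834523

281.8345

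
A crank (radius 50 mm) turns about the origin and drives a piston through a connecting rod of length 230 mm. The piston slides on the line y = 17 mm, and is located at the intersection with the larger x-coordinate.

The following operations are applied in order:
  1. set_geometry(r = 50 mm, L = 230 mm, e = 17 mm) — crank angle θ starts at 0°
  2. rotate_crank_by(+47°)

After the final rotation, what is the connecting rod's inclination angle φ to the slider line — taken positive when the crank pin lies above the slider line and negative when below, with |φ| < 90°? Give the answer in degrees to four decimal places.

set_geometry: r = 50 mm, L = 230 mm, e = 17 mm; θ ← 0°
rotate_crank_by(+47°): θ ← 0° +47° = 47°
crank pin P = (r cos θ, r sin θ) = (34.099918, 36.567685)
h = r sin θ − e = 36.567685 − 17 = 19.567685
sin φ = h / L = 19.567685 / 230 = 0.08507689
φ = arcsin(0.08507689) = 4.880446°

4.8804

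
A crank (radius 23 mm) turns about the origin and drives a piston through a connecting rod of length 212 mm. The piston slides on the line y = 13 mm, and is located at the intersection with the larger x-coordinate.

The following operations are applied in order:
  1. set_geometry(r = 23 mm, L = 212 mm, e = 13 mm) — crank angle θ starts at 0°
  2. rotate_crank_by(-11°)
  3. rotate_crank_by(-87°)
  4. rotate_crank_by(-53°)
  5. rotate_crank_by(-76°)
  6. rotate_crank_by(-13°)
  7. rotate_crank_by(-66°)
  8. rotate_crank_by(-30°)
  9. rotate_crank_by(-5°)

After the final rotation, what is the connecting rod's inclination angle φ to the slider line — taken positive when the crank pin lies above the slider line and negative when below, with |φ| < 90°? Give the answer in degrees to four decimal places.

set_geometry: r = 23 mm, L = 212 mm, e = 13 mm; θ ← 0°
rotate_crank_by(-11°): θ ← 0° -11° = -11°
rotate_crank_by(-87°): θ ← -11° -87° = -98°
rotate_crank_by(-53°): θ ← -98° -53° = -151°
rotate_crank_by(-76°): θ ← -151° -76° = -227°
rotate_crank_by(-13°): θ ← -227° -13° = -240°
rotate_crank_by(-66°): θ ← -240° -66° = -306°
rotate_crank_by(-30°): θ ← -306° -30° = -336°
rotate_crank_by(-5°): θ ← -336° -5° = -341°
crank pin P = (r cos θ, r sin θ) = (21.746927, 7.488068)
h = r sin θ − e = 7.488068 − 13 = -5.511932
sin φ = h / L = -5.511932 / 212 = -0.02599968
φ = arcsin(-0.02599968) = -1.489840°

-1.4898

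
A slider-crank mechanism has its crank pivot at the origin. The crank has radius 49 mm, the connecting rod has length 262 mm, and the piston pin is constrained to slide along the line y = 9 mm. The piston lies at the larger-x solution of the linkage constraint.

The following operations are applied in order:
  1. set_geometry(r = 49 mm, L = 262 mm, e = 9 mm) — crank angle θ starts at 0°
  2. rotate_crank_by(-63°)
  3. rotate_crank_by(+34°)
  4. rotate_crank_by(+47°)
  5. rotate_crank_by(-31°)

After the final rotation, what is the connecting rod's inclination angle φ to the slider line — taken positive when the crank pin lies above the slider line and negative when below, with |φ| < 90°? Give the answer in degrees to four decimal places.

set_geometry: r = 49 mm, L = 262 mm, e = 9 mm; θ ← 0°
rotate_crank_by(-63°): θ ← 0° -63° = -63°
rotate_crank_by(+34°): θ ← -63° +34° = -29°
rotate_crank_by(+47°): θ ← -29° +47° = 18°
rotate_crank_by(-31°): θ ← 18° -31° = -13°
crank pin P = (r cos θ, r sin θ) = (47.744133, -11.022602)
h = r sin θ − e = -11.022602 − 9 = -20.022602
sin φ = h / L = -20.022602 / 262 = -0.07642214
φ = arcsin(-0.07642214) = -4.382940°

-4.3829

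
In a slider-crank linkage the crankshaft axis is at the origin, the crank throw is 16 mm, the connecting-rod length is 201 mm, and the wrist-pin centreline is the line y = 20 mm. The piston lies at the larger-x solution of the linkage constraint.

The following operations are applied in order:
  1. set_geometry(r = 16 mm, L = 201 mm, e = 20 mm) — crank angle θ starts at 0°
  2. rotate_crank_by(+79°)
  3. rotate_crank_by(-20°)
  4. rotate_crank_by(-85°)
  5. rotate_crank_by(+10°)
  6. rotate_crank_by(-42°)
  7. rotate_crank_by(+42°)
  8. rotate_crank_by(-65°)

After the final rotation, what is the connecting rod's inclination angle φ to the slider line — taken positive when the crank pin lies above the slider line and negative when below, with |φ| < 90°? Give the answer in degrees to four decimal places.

set_geometry: r = 16 mm, L = 201 mm, e = 20 mm; θ ← 0°
rotate_crank_by(+79°): θ ← 0° +79° = 79°
rotate_crank_by(-20°): θ ← 79° -20° = 59°
rotate_crank_by(-85°): θ ← 59° -85° = -26°
rotate_crank_by(+10°): θ ← -26° +10° = -16°
rotate_crank_by(-42°): θ ← -16° -42° = -58°
rotate_crank_by(+42°): θ ← -58° +42° = -16°
rotate_crank_by(-65°): θ ← -16° -65° = -81°
crank pin P = (r cos θ, r sin θ) = (2.502951, -15.803013)
h = r sin θ − e = -15.803013 − 20 = -35.803013
sin φ = h / L = -35.803013 / 201 = -0.17812445
φ = arcsin(-0.17812445) = -10.260533°

-10.2605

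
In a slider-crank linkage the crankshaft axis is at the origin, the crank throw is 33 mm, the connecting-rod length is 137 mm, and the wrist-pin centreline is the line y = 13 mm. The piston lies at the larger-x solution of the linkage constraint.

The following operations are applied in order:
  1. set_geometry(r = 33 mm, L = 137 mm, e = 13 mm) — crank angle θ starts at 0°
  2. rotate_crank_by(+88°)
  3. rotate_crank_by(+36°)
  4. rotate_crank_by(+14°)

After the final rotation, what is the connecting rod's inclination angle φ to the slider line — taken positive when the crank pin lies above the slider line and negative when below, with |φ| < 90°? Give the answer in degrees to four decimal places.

set_geometry: r = 33 mm, L = 137 mm, e = 13 mm; θ ← 0°
rotate_crank_by(+88°): θ ← 0° +88° = 88°
rotate_crank_by(+36°): θ ← 88° +36° = 124°
rotate_crank_by(+14°): θ ← 124° +14° = 138°
crank pin P = (r cos θ, r sin θ) = (-24.523779, 22.081310)
h = r sin θ − e = 22.081310 − 13 = 9.081310
sin φ = h / L = 9.081310 / 137 = 0.06628693
φ = arcsin(0.06628693) = 3.800748°

3.8007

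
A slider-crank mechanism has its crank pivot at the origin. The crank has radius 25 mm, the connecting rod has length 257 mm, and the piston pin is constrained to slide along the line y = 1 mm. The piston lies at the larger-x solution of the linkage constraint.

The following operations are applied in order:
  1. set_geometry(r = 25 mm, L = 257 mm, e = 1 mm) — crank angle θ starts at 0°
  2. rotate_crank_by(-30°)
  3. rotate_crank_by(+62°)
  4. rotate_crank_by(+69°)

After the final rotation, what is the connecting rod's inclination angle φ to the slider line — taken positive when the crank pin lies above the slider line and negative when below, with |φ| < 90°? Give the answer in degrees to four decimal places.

set_geometry: r = 25 mm, L = 257 mm, e = 1 mm; θ ← 0°
rotate_crank_by(-30°): θ ← 0° -30° = -30°
rotate_crank_by(+62°): θ ← -30° +62° = 32°
rotate_crank_by(+69°): θ ← 32° +69° = 101°
crank pin P = (r cos θ, r sin θ) = (-4.770225, 24.540680)
h = r sin θ − e = 24.540680 − 1 = 23.540680
sin φ = h / L = 23.540680 / 257 = 0.09159798
φ = arcsin(0.09159798) = 5.255544°

5.2555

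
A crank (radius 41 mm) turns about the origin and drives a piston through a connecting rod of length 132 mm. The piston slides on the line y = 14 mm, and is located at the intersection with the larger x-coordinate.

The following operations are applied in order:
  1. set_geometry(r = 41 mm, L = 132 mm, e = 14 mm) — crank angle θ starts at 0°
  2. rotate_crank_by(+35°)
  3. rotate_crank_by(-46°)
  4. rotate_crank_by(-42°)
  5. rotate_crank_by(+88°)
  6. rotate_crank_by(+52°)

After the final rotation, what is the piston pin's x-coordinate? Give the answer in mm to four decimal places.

set_geometry: r = 41 mm, L = 132 mm, e = 14 mm; θ ← 0°
rotate_crank_by(+35°): θ ← 0° +35° = 35°
rotate_crank_by(-46°): θ ← 35° -46° = -11°
rotate_crank_by(-42°): θ ← -11° -42° = -53°
rotate_crank_by(+88°): θ ← -53° +88° = 35°
rotate_crank_by(+52°): θ ← 35° +52° = 87°
crank pin P = (r cos θ, r sin θ) = (2.145774, 40.943811)
h = r sin θ − e = 40.943811 − 14 = 26.943811
x = r cos θ + √(L² − h²) = 2.145774 + √(17424.0 − 725.9689) = 2.145774 + 129.220862 = 131.366636

131.3666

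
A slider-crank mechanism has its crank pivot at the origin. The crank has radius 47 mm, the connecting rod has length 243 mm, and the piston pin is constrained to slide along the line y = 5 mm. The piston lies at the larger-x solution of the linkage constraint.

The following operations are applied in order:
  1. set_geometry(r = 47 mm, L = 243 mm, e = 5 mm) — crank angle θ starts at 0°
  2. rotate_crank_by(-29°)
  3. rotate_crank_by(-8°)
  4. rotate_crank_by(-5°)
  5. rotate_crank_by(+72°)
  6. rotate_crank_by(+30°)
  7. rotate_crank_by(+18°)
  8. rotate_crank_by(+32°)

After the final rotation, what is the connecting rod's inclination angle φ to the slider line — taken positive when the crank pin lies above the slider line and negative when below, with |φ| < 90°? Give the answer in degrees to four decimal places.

9.2751

set_geometry: r = 47 mm, L = 243 mm, e = 5 mm; θ ← 0°
rotate_crank_by(-29°): θ ← 0° -29° = -29°
rotate_crank_by(-8°): θ ← -29° -8° = -37°
rotate_crank_by(-5°): θ ← -37° -5° = -42°
rotate_crank_by(+72°): θ ← -42° +72° = 30°
rotate_crank_by(+30°): θ ← 30° +30° = 60°
rotate_crank_by(+18°): θ ← 60° +18° = 78°
rotate_crank_by(+32°): θ ← 78° +32° = 110°
crank pin P = (r cos θ, r sin θ) = (-16.074947, 44.165553)
h = r sin θ − e = 44.165553 − 5 = 39.165553
sin φ = h / L = 39.165553 / 243 = 0.16117512
φ = arcsin(0.16117512) = 9.275111°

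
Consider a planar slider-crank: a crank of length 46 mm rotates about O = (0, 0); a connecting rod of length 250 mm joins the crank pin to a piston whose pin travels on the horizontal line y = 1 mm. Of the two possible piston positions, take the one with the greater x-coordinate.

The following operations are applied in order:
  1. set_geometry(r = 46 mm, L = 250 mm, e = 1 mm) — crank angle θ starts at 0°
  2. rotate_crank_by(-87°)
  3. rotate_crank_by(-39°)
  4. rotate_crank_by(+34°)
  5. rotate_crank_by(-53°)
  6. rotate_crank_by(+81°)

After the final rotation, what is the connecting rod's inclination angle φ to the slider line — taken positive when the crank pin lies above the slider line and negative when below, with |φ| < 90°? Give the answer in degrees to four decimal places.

set_geometry: r = 46 mm, L = 250 mm, e = 1 mm; θ ← 0°
rotate_crank_by(-87°): θ ← 0° -87° = -87°
rotate_crank_by(-39°): θ ← -87° -39° = -126°
rotate_crank_by(+34°): θ ← -126° +34° = -92°
rotate_crank_by(-53°): θ ← -92° -53° = -145°
rotate_crank_by(+81°): θ ← -145° +81° = -64°
crank pin P = (r cos θ, r sin θ) = (20.165073, -41.344526)
h = r sin θ − e = -41.344526 − 1 = -42.344526
sin φ = h / L = -42.344526 / 250 = -0.16937810
φ = arcsin(-0.16937810) = -9.751663°

-9.7517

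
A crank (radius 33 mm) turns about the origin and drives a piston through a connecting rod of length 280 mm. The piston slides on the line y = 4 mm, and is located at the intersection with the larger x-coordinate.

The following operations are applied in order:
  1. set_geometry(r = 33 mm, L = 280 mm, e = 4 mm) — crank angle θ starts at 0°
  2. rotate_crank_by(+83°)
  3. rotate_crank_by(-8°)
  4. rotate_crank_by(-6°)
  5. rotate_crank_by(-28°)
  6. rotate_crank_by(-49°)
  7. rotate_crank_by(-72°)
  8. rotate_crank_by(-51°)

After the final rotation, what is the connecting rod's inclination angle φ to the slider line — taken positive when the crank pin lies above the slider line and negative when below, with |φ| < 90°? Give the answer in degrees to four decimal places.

set_geometry: r = 33 mm, L = 280 mm, e = 4 mm; θ ← 0°
rotate_crank_by(+83°): θ ← 0° +83° = 83°
rotate_crank_by(-8°): θ ← 83° -8° = 75°
rotate_crank_by(-6°): θ ← 75° -6° = 69°
rotate_crank_by(-28°): θ ← 69° -28° = 41°
rotate_crank_by(-49°): θ ← 41° -49° = -8°
rotate_crank_by(-72°): θ ← -8° -72° = -80°
rotate_crank_by(-51°): θ ← -80° -51° = -131°
crank pin P = (r cos θ, r sin θ) = (-21.649948, -24.905416)
h = r sin θ − e = -24.905416 − 4 = -28.905416
sin φ = h / L = -28.905416 / 280 = -0.10323363
φ = arcsin(-0.10323363) = -5.925408°

-5.9254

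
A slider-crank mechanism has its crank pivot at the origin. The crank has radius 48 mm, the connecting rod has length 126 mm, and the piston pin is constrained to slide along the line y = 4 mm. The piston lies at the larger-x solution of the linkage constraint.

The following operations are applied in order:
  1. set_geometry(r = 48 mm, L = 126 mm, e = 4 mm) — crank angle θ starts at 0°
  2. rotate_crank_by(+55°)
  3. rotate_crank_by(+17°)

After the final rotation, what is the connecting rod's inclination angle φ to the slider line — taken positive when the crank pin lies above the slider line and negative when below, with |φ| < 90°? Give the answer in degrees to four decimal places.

19.3028

set_geometry: r = 48 mm, L = 126 mm, e = 4 mm; θ ← 0°
rotate_crank_by(+55°): θ ← 0° +55° = 55°
rotate_crank_by(+17°): θ ← 55° +17° = 72°
crank pin P = (r cos θ, r sin θ) = (14.832816, 45.650713)
h = r sin θ − e = 45.650713 − 4 = 41.650713
sin φ = h / L = 41.650713 / 126 = 0.33056121
φ = arcsin(0.33056121) = 19.302842°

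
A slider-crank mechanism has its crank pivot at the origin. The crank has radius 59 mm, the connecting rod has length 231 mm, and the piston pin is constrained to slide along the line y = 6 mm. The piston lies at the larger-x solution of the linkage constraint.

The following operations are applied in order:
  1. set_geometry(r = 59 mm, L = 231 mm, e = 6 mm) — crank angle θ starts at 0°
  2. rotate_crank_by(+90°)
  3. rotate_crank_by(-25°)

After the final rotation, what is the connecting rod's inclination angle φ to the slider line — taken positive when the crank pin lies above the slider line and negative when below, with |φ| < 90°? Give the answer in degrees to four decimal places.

11.8592

set_geometry: r = 59 mm, L = 231 mm, e = 6 mm; θ ← 0°
rotate_crank_by(+90°): θ ← 0° +90° = 90°
rotate_crank_by(-25°): θ ← 90° -25° = 65°
crank pin P = (r cos θ, r sin θ) = (24.934477, 53.472159)
h = r sin θ − e = 53.472159 − 6 = 47.472159
sin φ = h / L = 47.472159 / 231 = 0.20550718
φ = arcsin(0.20550718) = 11.859191°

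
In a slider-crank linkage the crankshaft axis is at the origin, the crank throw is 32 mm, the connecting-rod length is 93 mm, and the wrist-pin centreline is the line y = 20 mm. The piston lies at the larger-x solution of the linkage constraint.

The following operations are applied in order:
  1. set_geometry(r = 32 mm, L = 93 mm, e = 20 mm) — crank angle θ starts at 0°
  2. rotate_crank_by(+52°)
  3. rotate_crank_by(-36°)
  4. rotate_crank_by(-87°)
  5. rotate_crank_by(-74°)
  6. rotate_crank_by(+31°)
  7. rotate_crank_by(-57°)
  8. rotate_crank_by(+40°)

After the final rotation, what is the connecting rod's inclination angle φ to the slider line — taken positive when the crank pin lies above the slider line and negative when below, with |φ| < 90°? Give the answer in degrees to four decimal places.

set_geometry: r = 32 mm, L = 93 mm, e = 20 mm; θ ← 0°
rotate_crank_by(+52°): θ ← 0° +52° = 52°
rotate_crank_by(-36°): θ ← 52° -36° = 16°
rotate_crank_by(-87°): θ ← 16° -87° = -71°
rotate_crank_by(-74°): θ ← -71° -74° = -145°
rotate_crank_by(+31°): θ ← -145° +31° = -114°
rotate_crank_by(-57°): θ ← -114° -57° = -171°
rotate_crank_by(+40°): θ ← -171° +40° = -131°
crank pin P = (r cos θ, r sin θ) = (-20.993889, -24.150707)
h = r sin θ − e = -24.150707 − 20 = -44.150707
sin φ = h / L = -44.150707 / 93 = -0.47473878
φ = arcsin(-0.47473878) = -28.342343°

-28.3423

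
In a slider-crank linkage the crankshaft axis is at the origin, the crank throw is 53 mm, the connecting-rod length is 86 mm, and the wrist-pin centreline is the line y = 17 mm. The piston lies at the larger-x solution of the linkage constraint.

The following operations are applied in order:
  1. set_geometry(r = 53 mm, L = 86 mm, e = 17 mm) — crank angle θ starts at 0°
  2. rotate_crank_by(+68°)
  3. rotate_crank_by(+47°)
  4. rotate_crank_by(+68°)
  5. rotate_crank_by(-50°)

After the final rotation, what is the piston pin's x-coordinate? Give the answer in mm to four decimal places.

47.0552

set_geometry: r = 53 mm, L = 86 mm, e = 17 mm; θ ← 0°
rotate_crank_by(+68°): θ ← 0° +68° = 68°
rotate_crank_by(+47°): θ ← 68° +47° = 115°
rotate_crank_by(+68°): θ ← 115° +68° = 183°
rotate_crank_by(-50°): θ ← 183° -50° = 133°
crank pin P = (r cos θ, r sin θ) = (-36.145913, 38.761746)
h = r sin θ − e = 38.761746 − 17 = 21.761746
x = r cos θ + √(L² − h²) = -36.145913 + √(7396.0 − 473.5736) = -36.145913 + 83.201120 = 47.055207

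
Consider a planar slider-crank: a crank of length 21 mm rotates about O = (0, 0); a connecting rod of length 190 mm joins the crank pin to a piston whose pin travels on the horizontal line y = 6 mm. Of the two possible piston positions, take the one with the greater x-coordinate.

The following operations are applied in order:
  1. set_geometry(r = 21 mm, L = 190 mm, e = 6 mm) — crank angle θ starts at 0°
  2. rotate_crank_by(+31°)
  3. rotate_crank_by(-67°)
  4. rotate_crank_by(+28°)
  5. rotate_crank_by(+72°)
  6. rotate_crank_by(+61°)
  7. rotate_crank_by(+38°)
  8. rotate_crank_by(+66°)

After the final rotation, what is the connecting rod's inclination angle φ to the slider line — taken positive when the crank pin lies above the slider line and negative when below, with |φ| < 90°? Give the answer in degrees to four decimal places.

set_geometry: r = 21 mm, L = 190 mm, e = 6 mm; θ ← 0°
rotate_crank_by(+31°): θ ← 0° +31° = 31°
rotate_crank_by(-67°): θ ← 31° -67° = -36°
rotate_crank_by(+28°): θ ← -36° +28° = -8°
rotate_crank_by(+72°): θ ← -8° +72° = 64°
rotate_crank_by(+61°): θ ← 64° +61° = 125°
rotate_crank_by(+38°): θ ← 125° +38° = 163°
rotate_crank_by(+66°): θ ← 163° +66° = 229°
crank pin P = (r cos θ, r sin θ) = (-13.777240, -15.848901)
h = r sin θ − e = -15.848901 − 6 = -21.848901
sin φ = h / L = -21.848901 / 190 = -0.11499422
φ = arcsin(-0.11499422) = -6.603291°

-6.6033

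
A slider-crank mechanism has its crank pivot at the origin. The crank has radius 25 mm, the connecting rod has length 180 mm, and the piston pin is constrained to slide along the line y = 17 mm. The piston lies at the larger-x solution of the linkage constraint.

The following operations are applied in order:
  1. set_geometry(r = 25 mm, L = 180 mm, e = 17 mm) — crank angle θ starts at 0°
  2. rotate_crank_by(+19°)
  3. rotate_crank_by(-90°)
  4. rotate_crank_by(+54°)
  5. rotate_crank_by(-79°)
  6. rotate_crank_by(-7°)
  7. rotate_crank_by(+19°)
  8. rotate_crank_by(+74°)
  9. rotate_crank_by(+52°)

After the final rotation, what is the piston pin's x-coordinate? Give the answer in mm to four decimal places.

198.5784

set_geometry: r = 25 mm, L = 180 mm, e = 17 mm; θ ← 0°
rotate_crank_by(+19°): θ ← 0° +19° = 19°
rotate_crank_by(-90°): θ ← 19° -90° = -71°
rotate_crank_by(+54°): θ ← -71° +54° = -17°
rotate_crank_by(-79°): θ ← -17° -79° = -96°
rotate_crank_by(-7°): θ ← -96° -7° = -103°
rotate_crank_by(+19°): θ ← -103° +19° = -84°
rotate_crank_by(+74°): θ ← -84° +74° = -10°
rotate_crank_by(+52°): θ ← -10° +52° = 42°
crank pin P = (r cos θ, r sin θ) = (18.578621, 16.728265)
h = r sin θ − e = 16.728265 − 17 = -0.271735
x = r cos θ + √(L² − h²) = 18.578621 + √(32400.0 − 0.0738) = 18.578621 + 179.999795 = 198.578416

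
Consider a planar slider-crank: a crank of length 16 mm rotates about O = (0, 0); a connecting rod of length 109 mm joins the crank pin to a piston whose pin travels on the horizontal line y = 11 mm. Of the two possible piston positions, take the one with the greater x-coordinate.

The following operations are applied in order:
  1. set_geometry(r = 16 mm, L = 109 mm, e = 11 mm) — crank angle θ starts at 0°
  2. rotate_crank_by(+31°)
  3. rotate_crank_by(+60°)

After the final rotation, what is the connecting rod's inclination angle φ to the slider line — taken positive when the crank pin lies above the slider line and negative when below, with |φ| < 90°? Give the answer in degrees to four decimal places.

2.6279

set_geometry: r = 16 mm, L = 109 mm, e = 11 mm; θ ← 0°
rotate_crank_by(+31°): θ ← 0° +31° = 31°
rotate_crank_by(+60°): θ ← 31° +60° = 91°
crank pin P = (r cos θ, r sin θ) = (-0.279239, 15.997563)
h = r sin θ − e = 15.997563 − 11 = 4.997563
sin φ = h / L = 4.997563 / 109 = 0.04584920
φ = arcsin(0.04584920) = 2.627887°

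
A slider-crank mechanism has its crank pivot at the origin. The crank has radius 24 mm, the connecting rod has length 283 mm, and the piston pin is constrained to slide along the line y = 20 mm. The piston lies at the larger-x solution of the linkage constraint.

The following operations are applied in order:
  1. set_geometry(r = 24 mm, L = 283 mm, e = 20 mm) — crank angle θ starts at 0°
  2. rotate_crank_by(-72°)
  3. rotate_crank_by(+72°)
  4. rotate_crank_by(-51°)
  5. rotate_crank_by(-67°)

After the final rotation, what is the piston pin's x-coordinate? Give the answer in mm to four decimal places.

268.7190

set_geometry: r = 24 mm, L = 283 mm, e = 20 mm; θ ← 0°
rotate_crank_by(-72°): θ ← 0° -72° = -72°
rotate_crank_by(+72°): θ ← -72° +72° = 0°
rotate_crank_by(-51°): θ ← 0° -51° = -51°
rotate_crank_by(-67°): θ ← -51° -67° = -118°
crank pin P = (r cos θ, r sin θ) = (-11.267318, -21.190742)
h = r sin θ − e = -21.190742 − 20 = -41.190742
x = r cos θ + √(L² − h²) = -11.267318 + √(80089.0 − 1696.6772) = -11.267318 + 279.986290 = 268.718973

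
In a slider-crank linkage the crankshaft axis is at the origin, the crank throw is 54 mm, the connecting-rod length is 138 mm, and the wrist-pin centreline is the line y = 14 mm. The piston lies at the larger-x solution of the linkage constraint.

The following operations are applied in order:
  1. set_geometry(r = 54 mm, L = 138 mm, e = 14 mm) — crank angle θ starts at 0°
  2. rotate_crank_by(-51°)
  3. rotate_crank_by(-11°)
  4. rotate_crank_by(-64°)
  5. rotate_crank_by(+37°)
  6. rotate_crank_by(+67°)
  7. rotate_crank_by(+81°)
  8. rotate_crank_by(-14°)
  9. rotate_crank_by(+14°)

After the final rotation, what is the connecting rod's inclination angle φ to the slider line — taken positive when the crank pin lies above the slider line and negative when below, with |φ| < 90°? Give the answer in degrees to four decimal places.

13.5306

set_geometry: r = 54 mm, L = 138 mm, e = 14 mm; θ ← 0°
rotate_crank_by(-51°): θ ← 0° -51° = -51°
rotate_crank_by(-11°): θ ← -51° -11° = -62°
rotate_crank_by(-64°): θ ← -62° -64° = -126°
rotate_crank_by(+37°): θ ← -126° +37° = -89°
rotate_crank_by(+67°): θ ← -89° +67° = -22°
rotate_crank_by(+81°): θ ← -22° +81° = 59°
rotate_crank_by(-14°): θ ← 59° -14° = 45°
rotate_crank_by(+14°): θ ← 45° +14° = 59°
crank pin P = (r cos θ, r sin θ) = (27.812056, 46.287034)
h = r sin θ − e = 46.287034 − 14 = 32.287034
sin φ = h / L = 32.287034 / 138 = 0.23396402
φ = arcsin(0.23396402) = 13.530563°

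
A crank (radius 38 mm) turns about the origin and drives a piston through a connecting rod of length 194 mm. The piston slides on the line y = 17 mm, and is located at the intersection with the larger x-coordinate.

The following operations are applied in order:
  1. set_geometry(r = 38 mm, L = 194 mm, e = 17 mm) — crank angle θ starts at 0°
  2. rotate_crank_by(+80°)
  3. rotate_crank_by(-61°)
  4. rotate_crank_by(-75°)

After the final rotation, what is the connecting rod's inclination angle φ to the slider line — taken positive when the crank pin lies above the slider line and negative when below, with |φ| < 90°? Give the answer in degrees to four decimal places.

set_geometry: r = 38 mm, L = 194 mm, e = 17 mm; θ ← 0°
rotate_crank_by(+80°): θ ← 0° +80° = 80°
rotate_crank_by(-61°): θ ← 80° -61° = 19°
rotate_crank_by(-75°): θ ← 19° -75° = -56°
crank pin P = (r cos θ, r sin θ) = (21.249330, -31.503428)
h = r sin θ − e = -31.503428 − 17 = -48.503428
sin φ = h / L = -48.503428 / 194 = -0.25001767
φ = arcsin(-0.25001767) = -14.478558°

-14.4786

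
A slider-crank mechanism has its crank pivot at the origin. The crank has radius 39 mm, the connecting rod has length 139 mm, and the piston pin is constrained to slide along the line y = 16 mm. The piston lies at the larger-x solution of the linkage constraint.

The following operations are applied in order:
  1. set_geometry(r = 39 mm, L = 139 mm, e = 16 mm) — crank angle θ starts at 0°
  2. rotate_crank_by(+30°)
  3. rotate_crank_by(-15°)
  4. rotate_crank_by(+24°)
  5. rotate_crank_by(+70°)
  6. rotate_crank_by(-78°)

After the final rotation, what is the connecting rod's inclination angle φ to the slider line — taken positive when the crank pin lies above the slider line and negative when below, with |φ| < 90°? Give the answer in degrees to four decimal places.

1.6847

set_geometry: r = 39 mm, L = 139 mm, e = 16 mm; θ ← 0°
rotate_crank_by(+30°): θ ← 0° +30° = 30°
rotate_crank_by(-15°): θ ← 30° -15° = 15°
rotate_crank_by(+24°): θ ← 15° +24° = 39°
rotate_crank_by(+70°): θ ← 39° +70° = 109°
rotate_crank_by(-78°): θ ← 109° -78° = 31°
crank pin P = (r cos θ, r sin θ) = (33.429525, 20.086485)
h = r sin θ − e = 20.086485 − 16 = 4.086485
sin φ = h / L = 4.086485 / 139 = 0.02939917
φ = arcsin(0.02939917) = 1.684691°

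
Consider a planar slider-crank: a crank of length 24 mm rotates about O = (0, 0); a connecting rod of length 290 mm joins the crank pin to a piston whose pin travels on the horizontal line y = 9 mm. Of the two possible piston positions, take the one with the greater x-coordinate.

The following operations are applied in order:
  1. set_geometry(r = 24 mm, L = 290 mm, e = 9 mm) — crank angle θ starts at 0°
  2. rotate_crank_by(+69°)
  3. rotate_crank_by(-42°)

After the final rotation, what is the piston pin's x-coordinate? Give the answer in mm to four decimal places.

set_geometry: r = 24 mm, L = 290 mm, e = 9 mm; θ ← 0°
rotate_crank_by(+69°): θ ← 0° +69° = 69°
rotate_crank_by(-42°): θ ← 69° -42° = 27°
crank pin P = (r cos θ, r sin θ) = (21.384157, 10.895772)
h = r sin θ − e = 10.895772 − 9 = 1.895772
x = r cos θ + √(L² − h²) = 21.384157 + √(84100.0 − 3.5940) = 21.384157 + 289.993803 = 311.377960

311.3780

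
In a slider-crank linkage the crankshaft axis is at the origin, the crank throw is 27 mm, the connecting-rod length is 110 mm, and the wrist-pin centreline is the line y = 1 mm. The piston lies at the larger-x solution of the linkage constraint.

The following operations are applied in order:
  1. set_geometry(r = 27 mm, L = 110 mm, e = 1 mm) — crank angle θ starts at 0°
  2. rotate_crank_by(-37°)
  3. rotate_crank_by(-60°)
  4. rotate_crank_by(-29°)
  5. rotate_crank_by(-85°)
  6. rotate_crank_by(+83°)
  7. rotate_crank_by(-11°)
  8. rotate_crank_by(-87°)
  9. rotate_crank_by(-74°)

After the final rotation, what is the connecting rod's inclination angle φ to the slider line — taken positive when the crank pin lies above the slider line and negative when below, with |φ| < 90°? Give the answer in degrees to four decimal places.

set_geometry: r = 27 mm, L = 110 mm, e = 1 mm; θ ← 0°
rotate_crank_by(-37°): θ ← 0° -37° = -37°
rotate_crank_by(-60°): θ ← -37° -60° = -97°
rotate_crank_by(-29°): θ ← -97° -29° = -126°
rotate_crank_by(-85°): θ ← -126° -85° = -211°
rotate_crank_by(+83°): θ ← -211° +83° = -128°
rotate_crank_by(-11°): θ ← -128° -11° = -139°
rotate_crank_by(-87°): θ ← -139° -87° = -226°
rotate_crank_by(-74°): θ ← -226° -74° = -300°
crank pin P = (r cos θ, r sin θ) = (13.500000, 23.382686)
h = r sin θ − e = 23.382686 − 1 = 22.382686
sin φ = h / L = 22.382686 / 110 = 0.20347896
φ = arcsin(0.20347896) = 11.740473°

11.7405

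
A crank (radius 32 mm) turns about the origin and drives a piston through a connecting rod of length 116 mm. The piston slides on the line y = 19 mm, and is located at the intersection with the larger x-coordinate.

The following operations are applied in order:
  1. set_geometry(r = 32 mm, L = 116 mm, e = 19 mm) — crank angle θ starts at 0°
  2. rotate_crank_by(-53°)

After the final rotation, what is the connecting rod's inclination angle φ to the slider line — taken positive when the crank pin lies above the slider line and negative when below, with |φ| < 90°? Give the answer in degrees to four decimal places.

set_geometry: r = 32 mm, L = 116 mm, e = 19 mm; θ ← 0°
rotate_crank_by(-53°): θ ← 0° -53° = -53°
crank pin P = (r cos θ, r sin θ) = (19.258081, -25.556336)
h = r sin θ − e = -25.556336 − 19 = -44.556336
sin φ = h / L = -44.556336 / 116 = -0.38410635
φ = arcsin(-0.38410635) = -22.588272°

-22.5883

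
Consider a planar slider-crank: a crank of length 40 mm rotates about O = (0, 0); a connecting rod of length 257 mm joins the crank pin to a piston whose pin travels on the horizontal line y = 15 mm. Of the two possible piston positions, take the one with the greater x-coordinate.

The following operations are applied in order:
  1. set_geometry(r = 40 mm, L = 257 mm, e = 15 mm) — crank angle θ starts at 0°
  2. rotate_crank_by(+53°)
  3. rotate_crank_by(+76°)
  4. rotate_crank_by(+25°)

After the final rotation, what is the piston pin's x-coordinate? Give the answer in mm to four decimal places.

set_geometry: r = 40 mm, L = 257 mm, e = 15 mm; θ ← 0°
rotate_crank_by(+53°): θ ← 0° +53° = 53°
rotate_crank_by(+76°): θ ← 53° +76° = 129°
rotate_crank_by(+25°): θ ← 129° +25° = 154°
crank pin P = (r cos θ, r sin θ) = (-35.951762, 17.534846)
h = r sin θ − e = 17.534846 − 15 = 2.534846
x = r cos θ + √(L² − h²) = -35.951762 + √(66049.0 − 6.4254) = -35.951762 + 256.987499 = 221.035737

221.0357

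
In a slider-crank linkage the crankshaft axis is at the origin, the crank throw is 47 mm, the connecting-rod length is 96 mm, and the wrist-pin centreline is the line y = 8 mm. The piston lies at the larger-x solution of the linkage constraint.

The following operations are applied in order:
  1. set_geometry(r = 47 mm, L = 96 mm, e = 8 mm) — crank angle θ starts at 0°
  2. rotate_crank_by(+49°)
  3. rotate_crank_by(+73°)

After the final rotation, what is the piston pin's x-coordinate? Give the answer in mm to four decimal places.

65.6535

set_geometry: r = 47 mm, L = 96 mm, e = 8 mm; θ ← 0°
rotate_crank_by(+49°): θ ← 0° +49° = 49°
rotate_crank_by(+73°): θ ← 49° +73° = 122°
crank pin P = (r cos θ, r sin θ) = (-24.906205, 39.858261)
h = r sin θ − e = 39.858261 − 8 = 31.858261
x = r cos θ + √(L² − h²) = -24.906205 + √(9216.0 − 1014.9488) = -24.906205 + 90.559656 = 65.653450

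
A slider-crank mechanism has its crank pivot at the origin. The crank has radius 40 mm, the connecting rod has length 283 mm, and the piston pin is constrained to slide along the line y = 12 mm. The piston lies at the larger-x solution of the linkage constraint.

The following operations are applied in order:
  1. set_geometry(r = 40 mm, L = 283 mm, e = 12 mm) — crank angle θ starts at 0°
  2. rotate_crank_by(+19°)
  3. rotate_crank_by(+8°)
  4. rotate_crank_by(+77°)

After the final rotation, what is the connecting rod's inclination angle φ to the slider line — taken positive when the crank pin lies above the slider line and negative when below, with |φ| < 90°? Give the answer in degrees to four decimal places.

set_geometry: r = 40 mm, L = 283 mm, e = 12 mm; θ ← 0°
rotate_crank_by(+19°): θ ← 0° +19° = 19°
rotate_crank_by(+8°): θ ← 19° +8° = 27°
rotate_crank_by(+77°): θ ← 27° +77° = 104°
crank pin P = (r cos θ, r sin θ) = (-9.676876, 38.811829)
h = r sin θ − e = 38.811829 − 12 = 26.811829
sin φ = h / L = 26.811829 / 283 = 0.09474145
φ = arcsin(0.09474145) = 5.436439°

5.4364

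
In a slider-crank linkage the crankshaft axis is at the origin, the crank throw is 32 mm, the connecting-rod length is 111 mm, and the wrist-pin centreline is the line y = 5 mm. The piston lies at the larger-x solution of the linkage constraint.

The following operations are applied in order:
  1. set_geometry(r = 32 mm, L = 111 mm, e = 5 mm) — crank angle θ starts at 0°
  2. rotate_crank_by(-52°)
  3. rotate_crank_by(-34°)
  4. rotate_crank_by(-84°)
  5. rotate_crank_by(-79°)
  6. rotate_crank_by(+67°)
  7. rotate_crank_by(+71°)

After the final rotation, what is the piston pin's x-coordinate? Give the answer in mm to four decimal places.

set_geometry: r = 32 mm, L = 111 mm, e = 5 mm; θ ← 0°
rotate_crank_by(-52°): θ ← 0° -52° = -52°
rotate_crank_by(-34°): θ ← -52° -34° = -86°
rotate_crank_by(-84°): θ ← -86° -84° = -170°
rotate_crank_by(-79°): θ ← -170° -79° = -249°
rotate_crank_by(+67°): θ ← -249° +67° = -182°
rotate_crank_by(+71°): θ ← -182° +71° = -111°
crank pin P = (r cos θ, r sin θ) = (-11.467774, -29.874574)
h = r sin θ − e = -29.874574 − 5 = -34.874574
x = r cos θ + √(L² − h²) = -11.467774 + √(12321.0 − 1216.2359) = -11.467774 + 105.379145 = 93.911370

93.9114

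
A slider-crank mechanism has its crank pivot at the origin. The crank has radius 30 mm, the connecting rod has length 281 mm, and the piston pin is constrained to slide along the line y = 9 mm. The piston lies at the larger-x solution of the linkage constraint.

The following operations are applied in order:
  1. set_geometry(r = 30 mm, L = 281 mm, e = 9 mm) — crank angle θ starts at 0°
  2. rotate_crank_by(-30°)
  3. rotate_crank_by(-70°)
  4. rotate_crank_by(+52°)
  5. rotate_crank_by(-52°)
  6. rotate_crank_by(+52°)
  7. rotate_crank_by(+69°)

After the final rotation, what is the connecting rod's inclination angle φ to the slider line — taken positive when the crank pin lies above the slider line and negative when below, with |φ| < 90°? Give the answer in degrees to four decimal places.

0.3570

set_geometry: r = 30 mm, L = 281 mm, e = 9 mm; θ ← 0°
rotate_crank_by(-30°): θ ← 0° -30° = -30°
rotate_crank_by(-70°): θ ← -30° -70° = -100°
rotate_crank_by(+52°): θ ← -100° +52° = -48°
rotate_crank_by(-52°): θ ← -48° -52° = -100°
rotate_crank_by(+52°): θ ← -100° +52° = -48°
rotate_crank_by(+69°): θ ← -48° +69° = 21°
crank pin P = (r cos θ, r sin θ) = (28.007413, 10.751038)
h = r sin θ − e = 10.751038 − 9 = 1.751038
sin φ = h / L = 1.751038 / 281 = 0.00623145
φ = arcsin(0.00623145) = 0.357038°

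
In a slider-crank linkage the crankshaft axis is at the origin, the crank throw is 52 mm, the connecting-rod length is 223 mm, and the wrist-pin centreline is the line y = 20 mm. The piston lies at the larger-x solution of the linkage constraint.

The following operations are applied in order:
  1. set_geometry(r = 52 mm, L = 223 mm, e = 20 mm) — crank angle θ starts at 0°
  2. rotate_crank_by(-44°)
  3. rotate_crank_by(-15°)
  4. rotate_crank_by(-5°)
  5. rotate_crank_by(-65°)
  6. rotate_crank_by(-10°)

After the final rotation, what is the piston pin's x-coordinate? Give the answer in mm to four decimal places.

set_geometry: r = 52 mm, L = 223 mm, e = 20 mm; θ ← 0°
rotate_crank_by(-44°): θ ← 0° -44° = -44°
rotate_crank_by(-15°): θ ← -44° -15° = -59°
rotate_crank_by(-5°): θ ← -59° -5° = -64°
rotate_crank_by(-65°): θ ← -64° -65° = -129°
rotate_crank_by(-10°): θ ← -129° -10° = -139°
crank pin P = (r cos θ, r sin θ) = (-39.244898, -34.115070)
h = r sin θ − e = -34.115070 − 20 = -54.115070
x = r cos θ + √(L² − h²) = -39.244898 + √(49729.0 − 2928.4407) = -39.244898 + 216.334369 = 177.089471

177.0895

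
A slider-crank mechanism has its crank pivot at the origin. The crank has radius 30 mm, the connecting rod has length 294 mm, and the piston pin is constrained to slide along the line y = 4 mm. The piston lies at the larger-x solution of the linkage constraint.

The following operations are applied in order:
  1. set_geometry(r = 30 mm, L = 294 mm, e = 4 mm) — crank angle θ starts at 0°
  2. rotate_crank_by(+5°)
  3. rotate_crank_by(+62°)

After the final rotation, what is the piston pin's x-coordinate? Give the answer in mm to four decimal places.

set_geometry: r = 30 mm, L = 294 mm, e = 4 mm; θ ← 0°
rotate_crank_by(+5°): θ ← 0° +5° = 5°
rotate_crank_by(+62°): θ ← 5° +62° = 67°
crank pin P = (r cos θ, r sin θ) = (11.721934, 27.615146)
h = r sin θ − e = 27.615146 − 4 = 23.615146
x = r cos θ + √(L² − h²) = 11.721934 + √(86436.0 − 557.6751) = 11.721934 + 293.050038 = 304.771972

304.7720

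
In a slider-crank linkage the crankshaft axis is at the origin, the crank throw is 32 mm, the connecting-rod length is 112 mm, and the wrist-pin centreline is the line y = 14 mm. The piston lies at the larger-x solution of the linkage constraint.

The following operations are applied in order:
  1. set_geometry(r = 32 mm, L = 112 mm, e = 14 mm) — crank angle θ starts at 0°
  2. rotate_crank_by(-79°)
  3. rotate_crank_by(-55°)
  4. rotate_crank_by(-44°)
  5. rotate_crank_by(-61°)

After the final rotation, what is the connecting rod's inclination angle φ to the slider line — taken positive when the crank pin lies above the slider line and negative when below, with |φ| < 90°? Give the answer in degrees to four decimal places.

6.8866

set_geometry: r = 32 mm, L = 112 mm, e = 14 mm; θ ← 0°
rotate_crank_by(-79°): θ ← 0° -79° = -79°
rotate_crank_by(-55°): θ ← -79° -55° = -134°
rotate_crank_by(-44°): θ ← -134° -44° = -178°
rotate_crank_by(-61°): θ ← -178° -61° = -239°
crank pin P = (r cos θ, r sin θ) = (-16.481218, 27.429354)
h = r sin θ − e = 27.429354 − 14 = 13.429354
sin φ = h / L = 13.429354 / 112 = 0.11990494
φ = arcsin(0.11990494) = 6.886617°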